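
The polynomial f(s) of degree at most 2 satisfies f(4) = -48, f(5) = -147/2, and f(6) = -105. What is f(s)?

f(s) = -3s^2 + (3/2)s - 6

Write f(s) = as^2 + bs + c. Substituting each data point gives a linear system:
  16a + 4b + c = -48
  25a + 5b + c = -147/2
  36a + 6b + c = -105
Solving the system yields a = -3, b = 3/2, c = -6.
So f(s) = -3s² + (3/2)s - 6.
Check: f(5) = -147/2. ✓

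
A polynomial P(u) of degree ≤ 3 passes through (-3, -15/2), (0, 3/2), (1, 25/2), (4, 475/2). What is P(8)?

Using the Lagrange interpolation formula with nodes -3, 0, 1, 4:
  L_0(u) = u(u - 1)(u - 4) / -84
  L_1(u) = (u + 3)(u - 1)(u - 4) / 12
  L_2(u) = (u + 3)u(u - 4) / -12
  L_3(u) = (u + 3)u(u - 1) / 84
Then P(u) = -15/2·L_0(u) + 3/2·L_1(u) + 25/2·L_2(u) + 475/2·L_3(u).
Expanding and collecting terms gives P(u) = 2u³ + 6u² + 3u + 3/2.
Evaluating at u = 8: P(8) = 2867/2.

2867/2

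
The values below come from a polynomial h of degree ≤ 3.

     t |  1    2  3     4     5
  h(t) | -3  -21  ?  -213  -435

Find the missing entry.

-83

On equispaced nodes a degree-3 polynomial has vanishing fourth forward difference, so
  h(1) - 4·h(2) + 6·h(3) - 4·h(4) + h(5) = 0.
Substituting the known values and solving for h(3):
  6·h(3) = -498
  h(3) = -83.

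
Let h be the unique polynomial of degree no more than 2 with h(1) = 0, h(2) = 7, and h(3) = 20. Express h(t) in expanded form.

h(t) = 3t^2 - 2t - 1

Using the Lagrange interpolation formula with nodes 1, 2, 3:
  L_0(t) = (t - 2)(t - 3) / 2
  L_1(t) = (t - 1)(t - 3) / -1
  L_2(t) = (t - 1)(t - 2) / 2
Then h(t) = 0·L_0(t) + 7·L_1(t) + 20·L_2(t).
Expanding and collecting terms gives h(t) = 3t^2 - 2t - 1.
Check: h(2) = 7. ✓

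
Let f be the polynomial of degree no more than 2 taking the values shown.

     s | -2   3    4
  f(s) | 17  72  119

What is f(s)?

f(s) = 6s^2 + 5s + 3

Write f(s) = as^2 + bs + c. Substituting each data point gives a linear system:
  4a - 2b + c = 17
  9a + 3b + c = 72
  16a + 4b + c = 119
Solving the system yields a = 6, b = 5, c = 3.
So f(s) = 6s² + 5s + 3.
Check: f(3) = 72. ✓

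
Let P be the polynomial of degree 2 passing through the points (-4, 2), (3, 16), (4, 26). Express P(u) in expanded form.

Write P(u) = au^2 + bu + c. Substituting each data point gives a linear system:
  16a - 4b + c = 2
  9a + 3b + c = 16
  16a + 4b + c = 26
Solving the system yields a = 1, b = 3, c = -2.
So P(u) = u² + 3u - 2.
Check: P(-4) = 2. ✓

P(u) = u^2 + 3u - 2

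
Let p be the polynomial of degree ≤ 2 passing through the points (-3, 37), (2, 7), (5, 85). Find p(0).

-5

Write p(s) = as^2 + bs + c. Substituting each data point gives a linear system:
  9a - 3b + c = 37
  4a + 2b + c = 7
  25a + 5b + c = 85
Solving the system yields a = 4, b = -2, c = -5.
So p(s) = 4s^2 - 2s - 5.
Then p(0) = -5.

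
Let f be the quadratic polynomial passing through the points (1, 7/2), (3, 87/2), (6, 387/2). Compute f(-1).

23/2

Using the Lagrange interpolation formula with nodes 1, 3, 6:
  L_0(t) = (t - 3)(t - 6) / 10
  L_1(t) = (t - 1)(t - 6) / -6
  L_2(t) = (t - 1)(t - 3) / 15
Then f(t) = 7/2·L_0(t) + 87/2·L_1(t) + 387/2·L_2(t).
Expanding and collecting terms gives f(t) = 6t^2 - 4t + 3/2.
Evaluating at t = -1: f(-1) = 23/2.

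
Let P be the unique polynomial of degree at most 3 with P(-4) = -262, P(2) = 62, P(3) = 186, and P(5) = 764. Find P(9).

4080

Using the Lagrange interpolation formula with nodes -4, 2, 3, 5:
  L_0(u) = (u - 2)(u - 3)(u - 5) / -378
  L_1(u) = (u + 4)(u - 3)(u - 5) / 18
  L_2(u) = (u + 4)(u - 2)(u - 5) / -14
  L_3(u) = (u + 4)(u - 2)(u - 3) / 54
Then P(u) = -262·L_0(u) + 62·L_1(u) + 186·L_2(u) + 764·L_3(u).
Expanding and collecting terms gives P(u) = 5u³ + 5u² + 4u - 6.
Evaluating at u = 9: P(9) = 4080.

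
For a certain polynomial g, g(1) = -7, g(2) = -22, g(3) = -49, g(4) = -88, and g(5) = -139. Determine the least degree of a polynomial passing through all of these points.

2

Forward differences of the values at u = 1, 2, 3, 4, 5:
  g  : -7  -22  -49  -88  -139
  Δ  : -15  -27  -39  -51
  Δ^2: -12  -12  -12
  Δ^3: 0  0
  Δ^4: 0
The second differences are constant (-12) and nonzero, while all higher differences vanish, so the minimal degree is 2.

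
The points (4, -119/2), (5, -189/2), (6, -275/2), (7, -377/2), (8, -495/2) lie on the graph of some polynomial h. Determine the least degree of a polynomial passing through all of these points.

2

Forward differences of the values at s = 4, 5, 6, 7, 8:
  h  : -119/2  -189/2  -275/2  -377/2  -495/2
  Δ  : -35  -43  -51  -59
  Δ^2: -8  -8  -8
  Δ^3: 0  0
  Δ^4: 0
The second differences are constant (-8) and nonzero, while all higher differences vanish, so the minimal degree is 2.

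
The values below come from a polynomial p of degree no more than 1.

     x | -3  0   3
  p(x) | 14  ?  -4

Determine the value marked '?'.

5

On equispaced nodes a degree-1 polynomial has vanishing second forward difference, so
  p(-3) - 2·p(0) + p(3) = 0.
Substituting the known values and solving for p(0):
  -2·p(0) = -10
  p(0) = 5.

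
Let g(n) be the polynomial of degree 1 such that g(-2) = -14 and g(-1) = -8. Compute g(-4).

Write g(n) = an + b. Substituting each data point gives a linear system:
  -2a + b = -14
  -a + b = -8
Solving the system yields a = 6, b = -2.
So g(n) = 6n - 2.
Then g(-4) = -26.

-26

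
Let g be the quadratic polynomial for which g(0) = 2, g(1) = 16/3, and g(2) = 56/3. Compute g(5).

Forward differences of the values at t = 0, 1, 2:
  g  : 2  16/3  56/3
  Δ  : 10/3  40/3
  Δ^2: 10
The second differences are constant, confirming degree 2.
Interpolating (Newton forward form) and evaluating at t = 5 gives g(5) = 356/3.

356/3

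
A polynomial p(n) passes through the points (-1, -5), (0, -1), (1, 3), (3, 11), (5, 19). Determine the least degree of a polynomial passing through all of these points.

1

Divided differences on the nodes -1, 0, 1, 3, 5:
  order 0: -5  -1  3  11  19
  order 1: 4  4  4  4
  order 2: 0  0  0
  order 3: 0  0
  order 4: 0
The order-1 divided differences are all 4 (nonzero) and every higher order vanishes, so the data lies on a polynomial of degree exactly 1.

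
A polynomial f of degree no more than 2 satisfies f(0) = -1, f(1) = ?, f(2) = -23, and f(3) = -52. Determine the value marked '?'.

-6

On equispaced nodes a degree-2 polynomial has vanishing third forward difference, so
  - f(0) + 3·f(1) - 3·f(2) + f(3) = 0.
Substituting the known values and solving for f(1):
  3·f(1) = -18
  f(1) = -6.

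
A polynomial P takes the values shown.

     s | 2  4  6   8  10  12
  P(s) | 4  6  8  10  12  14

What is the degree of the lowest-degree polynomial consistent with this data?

1

Forward differences of the values at s = 2, 4, 6, 8, 10, 12:
  P  : 4  6  8  10  12  14
  Δ  : 2  2  2  2  2
  Δ^2: 0  0  0  0
  Δ^3: 0  0  0
  Δ^4: 0  0
  Δ^5: 0
The first differences are constant (2) and nonzero, while all higher differences vanish, so the minimal degree is 1.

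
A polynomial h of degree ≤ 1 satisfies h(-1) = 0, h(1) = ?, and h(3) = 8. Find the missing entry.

On equispaced nodes a degree-1 polynomial has vanishing second forward difference, so
  h(-1) - 2·h(1) + h(3) = 0.
Substituting the known values and solving for h(1):
  -2·h(1) = -8
  h(1) = 4.

4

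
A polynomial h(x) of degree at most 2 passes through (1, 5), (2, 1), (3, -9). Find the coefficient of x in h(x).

Write h(x) = ax^2 + bx + c. Substituting each data point gives a linear system:
  a + b + c = 5
  4a + 2b + c = 1
  9a + 3b + c = -9
Solving the system yields a = -3, b = 5, c = 3.
So h(x) = -3x^2 + 5x + 3.
The coefficient of x is 5.

5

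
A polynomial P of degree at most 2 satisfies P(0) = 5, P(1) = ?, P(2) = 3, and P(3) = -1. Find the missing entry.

The 3 known points determine the degree-2 polynomial uniquely.
Write P(t) = at^2 + bt + c. Substituting each data point gives a linear system:
  c = 5
  4a + 2b + c = 3
  9a + 3b + c = -1
Solving the system yields a = -1, b = 1, c = 5.
So P(t) = -t^2 + t + 5.
Then P(1) = 5.

5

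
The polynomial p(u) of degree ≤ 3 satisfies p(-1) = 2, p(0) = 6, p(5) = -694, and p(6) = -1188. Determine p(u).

Using the Lagrange interpolation formula with nodes -1, 0, 5, 6:
  L_0(u) = u(u - 5)(u - 6) / -42
  L_1(u) = (u + 1)(u - 5)(u - 6) / 30
  L_2(u) = (u + 1)u(u - 6) / -30
  L_3(u) = (u + 1)u(u - 5) / 42
Then p(u) = 2·L_0(u) + 6·L_1(u) - 694·L_2(u) - 1188·L_3(u).
Expanding and collecting terms gives p(u) = -5u^3 - 4u^2 + 5u + 6.
Check: p(6) = -1188. ✓

p(u) = -5u^3 - 4u^2 + 5u + 6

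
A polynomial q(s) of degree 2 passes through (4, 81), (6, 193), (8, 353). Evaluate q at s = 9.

451

Write q(s) = as^2 + bs + c. Substituting each data point gives a linear system:
  16a + 4b + c = 81
  36a + 6b + c = 193
  64a + 8b + c = 353
Solving the system yields a = 6, b = -4, c = 1.
So q(s) = 6s² - 4s + 1.
Then q(9) = 451.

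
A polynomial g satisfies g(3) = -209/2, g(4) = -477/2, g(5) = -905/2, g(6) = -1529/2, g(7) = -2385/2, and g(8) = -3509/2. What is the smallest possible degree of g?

Forward differences of the values at u = 3, 4, 5, 6, 7, 8:
  g  : -209/2  -477/2  -905/2  -1529/2  -2385/2  -3509/2
  Δ  : -134  -214  -312  -428  -562
  Δ^2: -80  -98  -116  -134
  Δ^3: -18  -18  -18
  Δ^4: 0  0
  Δ^5: 0
The third differences are constant (-18) and nonzero, while all higher differences vanish, so the minimal degree is 3.

3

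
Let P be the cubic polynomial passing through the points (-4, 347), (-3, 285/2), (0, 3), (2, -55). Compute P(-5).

Using the Lagrange interpolation formula with nodes -4, -3, 0, 2:
  L_0(u) = (u + 3)u(u - 2) / -24
  L_1(u) = (u + 4)u(u - 2) / 15
  L_2(u) = (u + 4)(u + 3)(u - 2) / -24
  L_3(u) = (u + 4)(u + 3)u / 60
Then P(u) = 347·L_0(u) + 285/2·L_1(u) + 3·L_2(u) - 55·L_3(u).
Expanding and collecting terms gives P(u) = -6u³ - (5/2)u² + 3.
Evaluating at u = -5: P(-5) = 1381/2.

1381/2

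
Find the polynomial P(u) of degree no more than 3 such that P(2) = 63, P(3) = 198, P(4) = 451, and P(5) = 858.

P(u) = 6u^3 + 5u^2 - 4u + 3

Using the Lagrange interpolation formula with nodes 2, 3, 4, 5:
  L_0(u) = (u - 3)(u - 4)(u - 5) / -6
  L_1(u) = (u - 2)(u - 4)(u - 5) / 2
  L_2(u) = (u - 2)(u - 3)(u - 5) / -2
  L_3(u) = (u - 2)(u - 3)(u - 4) / 6
Then P(u) = 63·L_0(u) + 198·L_1(u) + 451·L_2(u) + 858·L_3(u).
Expanding and collecting terms gives P(u) = 6u³ + 5u² - 4u + 3.
Check: P(4) = 451. ✓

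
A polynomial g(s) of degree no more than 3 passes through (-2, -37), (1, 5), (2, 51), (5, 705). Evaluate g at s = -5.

Write g(s) = as^3 + bs^2 + cs + d. Substituting each data point gives a linear system:
  -8a + 4b - 2c + d = -37
  a + b + c + d = 5
  8a + 4b + 2c + d = 51
  125a + 25b + 5c + d = 705
Solving the system yields a = 5, b = 3, c = 2, d = -5.
So g(s) = 5s^3 + 3s^2 + 2s - 5.
Then g(-5) = -565.

-565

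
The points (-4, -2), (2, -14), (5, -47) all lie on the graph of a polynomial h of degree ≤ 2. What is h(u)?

h(u) = -u^2 - 4u - 2

Write h(u) = au^2 + bu + c. Substituting each data point gives a linear system:
  16a - 4b + c = -2
  4a + 2b + c = -14
  25a + 5b + c = -47
Solving the system yields a = -1, b = -4, c = -2.
So h(u) = -u^2 - 4u - 2.
Check: h(2) = -14. ✓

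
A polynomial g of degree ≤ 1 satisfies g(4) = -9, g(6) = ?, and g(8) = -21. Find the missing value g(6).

-15

The 2 known points determine the degree-1 polynomial uniquely.
Write g(u) = au + b. Substituting each data point gives a linear system:
  4a + b = -9
  8a + b = -21
Solving the system yields a = -3, b = 3.
So g(u) = -3u + 3.
Then g(6) = -15.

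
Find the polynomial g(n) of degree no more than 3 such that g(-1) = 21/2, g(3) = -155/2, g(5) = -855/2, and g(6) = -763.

g(n) = -4n^3 + (5/2)n^2 + n + 5

Using the Lagrange interpolation formula with nodes -1, 3, 5, 6:
  L_0(n) = (n - 3)(n - 5)(n - 6) / -168
  L_1(n) = (n + 1)(n - 5)(n - 6) / 24
  L_2(n) = (n + 1)(n - 3)(n - 6) / -12
  L_3(n) = (n + 1)(n - 3)(n - 5) / 21
Then g(n) = 21/2·L_0(n) - 155/2·L_1(n) - 855/2·L_2(n) - 763·L_3(n).
Expanding and collecting terms gives g(n) = -4n³ + (5/2)n² + n + 5.
Check: g(-1) = 21/2. ✓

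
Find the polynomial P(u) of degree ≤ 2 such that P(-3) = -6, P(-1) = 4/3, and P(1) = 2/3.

Write P(u) = au^2 + bu + c. Substituting each data point gives a linear system:
  9a - 3b + c = -6
  a - b + c = 4/3
  a + b + c = 2/3
Solving the system yields a = -1, b = -1/3, c = 2.
So P(u) = -u² - (1/3)u + 2.
Check: P(-1) = 4/3. ✓

P(u) = -u^2 - (1/3)u + 2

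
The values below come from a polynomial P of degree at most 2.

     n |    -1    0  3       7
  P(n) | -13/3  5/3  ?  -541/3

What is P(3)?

-85/3

The 3 known points determine the degree-2 polynomial uniquely.
Write P(n) = an^2 + bn + c. Substituting each data point gives a linear system:
  a - b + c = -13/3
  c = 5/3
  49a + 7b + c = -541/3
Solving the system yields a = -4, b = 2, c = 5/3.
So P(n) = -4n^2 + 2n + 5/3.
Then P(3) = -85/3.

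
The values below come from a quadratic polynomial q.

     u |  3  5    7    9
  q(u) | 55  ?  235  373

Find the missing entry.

On equispaced nodes a degree-2 polynomial has vanishing third forward difference, so
  - q(3) + 3·q(5) - 3·q(7) + q(9) = 0.
Substituting the known values and solving for q(5):
  3·q(5) = 387
  q(5) = 129.

129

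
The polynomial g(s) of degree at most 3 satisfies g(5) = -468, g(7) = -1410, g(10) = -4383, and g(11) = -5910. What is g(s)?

g(s) = -5s^3 + 6s^2 + 2s - 3

Write g(s) = as^3 + bs^2 + cs + d. Substituting each data point gives a linear system:
  125a + 25b + 5c + d = -468
  343a + 49b + 7c + d = -1410
  1000a + 100b + 10c + d = -4383
  1331a + 121b + 11c + d = -5910
Solving the system yields a = -5, b = 6, c = 2, d = -3.
So g(s) = -5s^3 + 6s^2 + 2s - 3.
Check: g(5) = -468. ✓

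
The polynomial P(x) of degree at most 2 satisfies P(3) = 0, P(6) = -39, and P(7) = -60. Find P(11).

-184

Write P(x) = ax^2 + bx + c. Substituting each data point gives a linear system:
  9a + 3b + c = 0
  36a + 6b + c = -39
  49a + 7b + c = -60
Solving the system yields a = -2, b = 5, c = 3.
So P(x) = -2x² + 5x + 3.
Then P(11) = -184.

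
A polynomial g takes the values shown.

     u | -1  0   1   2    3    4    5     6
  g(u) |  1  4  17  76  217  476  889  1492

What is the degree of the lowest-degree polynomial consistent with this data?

3

Forward differences of the values at u = -1, 0, 1, 2, 3, 4, 5, 6:
  g  : 1  4  17  76  217  476  889  1492
  Δ  : 3  13  59  141  259  413  603
  Δ^2: 10  46  82  118  154  190
  Δ^3: 36  36  36  36  36
  Δ^4: 0  0  0  0
  Δ^5: 0  0  0
  Δ^6: 0  0
  Δ^7: 0
The third differences are constant (36) and nonzero, while all higher differences vanish, so the minimal degree is 3.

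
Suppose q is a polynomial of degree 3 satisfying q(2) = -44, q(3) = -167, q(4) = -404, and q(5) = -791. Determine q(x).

Write q(x) = ax^3 + bx^2 + cx + d. Substituting each data point gives a linear system:
  8a + 4b + 2c + d = -44
  27a + 9b + 3c + d = -167
  64a + 16b + 4c + d = -404
  125a + 25b + 5c + d = -791
Solving the system yields a = -6, b = -3, c = 6, d = 4.
So q(x) = -6x³ - 3x² + 6x + 4.
Check: q(5) = -791. ✓

q(x) = -6x^3 - 3x^2 + 6x + 4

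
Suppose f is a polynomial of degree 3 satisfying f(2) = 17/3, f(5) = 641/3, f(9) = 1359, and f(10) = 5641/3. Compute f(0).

Using the Lagrange interpolation formula with nodes 2, 5, 9, 10:
  L_0(x) = (x - 5)(x - 9)(x - 10) / -168
  L_1(x) = (x - 2)(x - 9)(x - 10) / 60
  L_2(x) = (x - 2)(x - 5)(x - 10) / -28
  L_3(x) = (x - 2)(x - 5)(x - 9) / 40
Then f(x) = 17/3·L_0(x) + 641/3·L_1(x) + 1359·L_2(x) + 5641/3·L_3(x).
Expanding and collecting terms gives f(x) = 2x^3 - x^2 - (5/3)x - 3.
Evaluating at x = 0: f(0) = -3.

-3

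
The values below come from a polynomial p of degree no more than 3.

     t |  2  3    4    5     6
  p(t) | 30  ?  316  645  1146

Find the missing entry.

123

On equispaced nodes a degree-3 polynomial has vanishing fourth forward difference, so
  p(2) - 4·p(3) + 6·p(4) - 4·p(5) + p(6) = 0.
Substituting the known values and solving for p(3):
  -4·p(3) = -492
  p(3) = 123.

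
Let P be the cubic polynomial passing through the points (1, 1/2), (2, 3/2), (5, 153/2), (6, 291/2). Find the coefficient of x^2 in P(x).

Write P(x) = ax^3 + bx^2 + cx + d. Substituting each data point gives a linear system:
  a + b + c + d = 1/2
  8a + 4b + 2c + d = 3/2
  125a + 25b + 5c + d = 153/2
  216a + 36b + 6c + d = 291/2
Solving the system yields a = 1, b = -2, c = 0, d = 3/2.
So P(x) = x^3 - 2x^2 + 3/2.
The coefficient of x^2 is -2.

-2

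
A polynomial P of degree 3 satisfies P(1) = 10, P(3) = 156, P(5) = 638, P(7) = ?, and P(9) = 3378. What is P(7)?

1648

On equispaced nodes a degree-3 polynomial has vanishing fourth forward difference, so
  P(1) - 4·P(3) + 6·P(5) - 4·P(7) + P(9) = 0.
Substituting the known values and solving for P(7):
  -4·P(7) = -6592
  P(7) = 1648.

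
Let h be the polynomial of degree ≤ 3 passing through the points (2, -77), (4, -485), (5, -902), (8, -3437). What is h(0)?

3

Using the Lagrange interpolation formula with nodes 2, 4, 5, 8:
  L_0(u) = (u - 4)(u - 5)(u - 8) / -36
  L_1(u) = (u - 2)(u - 5)(u - 8) / 8
  L_2(u) = (u - 2)(u - 4)(u - 8) / -9
  L_3(u) = (u - 2)(u - 4)(u - 5) / 72
Then h(u) = -77·L_0(u) - 485·L_1(u) - 902·L_2(u) - 3437·L_3(u).
Expanding and collecting terms gives h(u) = -6u^3 - 5u^2 - 6u + 3.
Evaluating at u = 0: h(0) = 3.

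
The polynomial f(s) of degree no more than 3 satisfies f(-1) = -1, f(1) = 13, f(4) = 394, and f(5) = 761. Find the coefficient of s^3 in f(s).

6

Write f(s) = as^3 + bs^2 + cs + d. Substituting each data point gives a linear system:
  -a + b - c + d = -1
  a + b + c + d = 13
  64a + 16b + 4c + d = 394
  125a + 25b + 5c + d = 761
Solving the system yields a = 6, b = 0, c = 1, d = 6.
So f(s) = 6s^3 + s + 6.
The leading coefficient is 6.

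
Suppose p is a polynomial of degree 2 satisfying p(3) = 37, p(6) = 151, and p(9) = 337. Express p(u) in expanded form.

p(u) = 4u^2 + 2u - 5

Using the Lagrange interpolation formula with nodes 3, 6, 9:
  L_0(u) = (u - 6)(u - 9) / 18
  L_1(u) = (u - 3)(u - 9) / -9
  L_2(u) = (u - 3)(u - 6) / 18
Then p(u) = 37·L_0(u) + 151·L_1(u) + 337·L_2(u).
Expanding and collecting terms gives p(u) = 4u² + 2u - 5.
Check: p(9) = 337. ✓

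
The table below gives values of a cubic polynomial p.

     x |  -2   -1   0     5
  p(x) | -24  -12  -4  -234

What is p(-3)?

-34

Write p(x) = ax^3 + bx^2 + cx + d. Substituting each data point gives a linear system:
  -8a + 4b - 2c + d = -24
  -a + b - c + d = -12
  d = -4
  125a + 25b + 5c + d = -234
Solving the system yields a = -1, b = -5, c = 4, d = -4.
So p(x) = -x^3 - 5x^2 + 4x - 4.
Then p(-3) = -34.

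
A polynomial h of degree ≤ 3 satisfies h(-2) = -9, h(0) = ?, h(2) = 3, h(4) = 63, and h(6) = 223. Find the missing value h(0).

-5

The 4 known points determine the degree-3 polynomial uniquely.
Write h(s) = as^3 + bs^2 + cs + d. Substituting each data point gives a linear system:
  -8a + 4b - 2c + d = -9
  8a + 4b + 2c + d = 3
  64a + 16b + 4c + d = 63
  216a + 36b + 6c + d = 223
Solving the system yields a = 1, b = 1/2, c = -1, d = -5.
So h(s) = s^3 + (1/2)s^2 - s - 5.
Then h(0) = -5.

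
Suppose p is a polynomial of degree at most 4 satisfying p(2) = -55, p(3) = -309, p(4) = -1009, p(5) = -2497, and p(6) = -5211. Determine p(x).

Using the Lagrange interpolation formula with nodes 2, 3, 4, 5, 6:
  L_0(x) = (x - 3)(x - 4)(x - 5)(x - 6) / 24
  L_1(x) = (x - 2)(x - 4)(x - 5)(x - 6) / -6
  L_2(x) = (x - 2)(x - 3)(x - 5)(x - 6) / 4
  L_3(x) = (x - 2)(x - 3)(x - 4)(x - 6) / -6
  L_4(x) = (x - 2)(x - 3)(x - 4)(x - 5) / 24
Then p(x) = -55·L_0(x) - 309·L_1(x) - 1009·L_2(x) - 2497·L_3(x) - 5211·L_4(x).
Expanding and collecting terms gives p(x) = -4x^4 - x^3 + 6x^2 - 5x + 3.
Check: p(2) = -55. ✓

p(x) = -4x^4 - x^3 + 6x^2 - 5x + 3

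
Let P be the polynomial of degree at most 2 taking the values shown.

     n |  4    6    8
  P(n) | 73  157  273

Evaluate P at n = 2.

Forward differences of the values at n = 4, 6, 8:
  P  : 73  157  273
  Δ  : 84  116
  Δ^2: 32
The second differences are constant, confirming degree 2.
Interpolating (Newton forward form) and evaluating at n = 2 gives P(2) = 21.

21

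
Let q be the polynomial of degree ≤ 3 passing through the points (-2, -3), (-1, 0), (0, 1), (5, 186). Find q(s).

q(s) = s^3 + 2s^2 + 2s + 1

Using the Lagrange interpolation formula with nodes -2, -1, 0, 5:
  L_0(s) = (s + 1)s(s - 5) / -14
  L_1(s) = (s + 2)s(s - 5) / 6
  L_2(s) = (s + 2)(s + 1)(s - 5) / -10
  L_3(s) = (s + 2)(s + 1)s / 210
Then q(s) = -3·L_0(s) + 0·L_1(s) + 1·L_2(s) + 186·L_3(s).
Expanding and collecting terms gives q(s) = s³ + 2s² + 2s + 1.
Check: q(5) = 186. ✓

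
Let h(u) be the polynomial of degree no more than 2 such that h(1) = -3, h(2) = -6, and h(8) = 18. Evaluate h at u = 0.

Write h(u) = au^2 + bu + c. Substituting each data point gives a linear system:
  a + b + c = -3
  4a + 2b + c = -6
  64a + 8b + c = 18
Solving the system yields a = 1, b = -6, c = 2.
So h(u) = u^2 - 6u + 2.
Then h(0) = 2.

2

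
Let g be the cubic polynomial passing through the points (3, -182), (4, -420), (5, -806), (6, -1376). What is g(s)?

Write g(s) = as^3 + bs^2 + cs + d. Substituting each data point gives a linear system:
  27a + 9b + 3c + d = -182
  64a + 16b + 4c + d = -420
  125a + 25b + 5c + d = -806
  216a + 36b + 6c + d = -1376
Solving the system yields a = -6, b = -2, c = -2, d = 4.
So g(s) = -6s^3 - 2s^2 - 2s + 4.
Check: g(3) = -182. ✓

g(s) = -6s^3 - 2s^2 - 2s + 4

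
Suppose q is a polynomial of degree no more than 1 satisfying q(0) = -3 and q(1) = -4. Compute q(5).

-8

Write q(u) = au + b. Substituting each data point gives a linear system:
  b = -3
  a + b = -4
Solving the system yields a = -1, b = -3.
So q(u) = -u - 3.
Then q(5) = -8.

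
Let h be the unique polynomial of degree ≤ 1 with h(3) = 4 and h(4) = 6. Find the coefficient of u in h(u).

Write h(u) = au + b. Substituting each data point gives a linear system:
  3a + b = 4
  4a + b = 6
Solving the system yields a = 2, b = -2.
So h(u) = 2u - 2.
The leading coefficient is 2.

2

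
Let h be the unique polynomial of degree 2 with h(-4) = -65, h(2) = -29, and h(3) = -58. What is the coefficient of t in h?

Write h(t) = at^2 + bt + c. Substituting each data point gives a linear system:
  16a - 4b + c = -65
  4a + 2b + c = -29
  9a + 3b + c = -58
Solving the system yields a = -5, b = -4, c = -1.
So h(t) = -5t^2 - 4t - 1.
The coefficient of t is -4.

-4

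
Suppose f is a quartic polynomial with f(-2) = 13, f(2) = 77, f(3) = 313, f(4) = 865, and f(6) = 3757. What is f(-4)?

257

Write f(n) = an^4 + bn^3 + cn^2 + dn + e. Substituting each data point gives a linear system:
  16a - 8b + 4c - 2d + e = 13
  16a + 8b + 4c + 2d + e = 77
  81a + 27b + 9c + 3d + e = 313
  256a + 64b + 16c + 4d + e = 865
  1296a + 216b + 36c + 6d + e = 3757
Solving the system yields a = 2, b = 5, c = 3, d = -4, e = 1.
So f(n) = 2n^4 + 5n^3 + 3n^2 - 4n + 1.
Then f(-4) = 257.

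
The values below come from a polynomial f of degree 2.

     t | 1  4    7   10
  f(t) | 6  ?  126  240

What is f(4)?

48

The 3 known points determine the degree-2 polynomial uniquely.
Write f(t) = at^2 + bt + c. Substituting each data point gives a linear system:
  a + b + c = 6
  49a + 7b + c = 126
  100a + 10b + c = 240
Solving the system yields a = 2, b = 4, c = 0.
So f(t) = 2t^2 + 4t.
Then f(4) = 48.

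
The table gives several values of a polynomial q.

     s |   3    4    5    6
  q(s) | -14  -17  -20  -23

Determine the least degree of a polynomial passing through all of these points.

Forward differences of the values at s = 3, 4, 5, 6:
  q  : -14  -17  -20  -23
  Δ  : -3  -3  -3
  Δ^2: 0  0
  Δ^3: 0
The first differences are constant (-3) and nonzero, while all higher differences vanish, so the minimal degree is 1.

1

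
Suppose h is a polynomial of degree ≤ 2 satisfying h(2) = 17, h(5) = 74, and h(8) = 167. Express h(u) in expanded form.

Using the Lagrange interpolation formula with nodes 2, 5, 8:
  L_0(u) = (u - 5)(u - 8) / 18
  L_1(u) = (u - 2)(u - 8) / -9
  L_2(u) = (u - 2)(u - 5) / 18
Then h(u) = 17·L_0(u) + 74·L_1(u) + 167·L_2(u).
Expanding and collecting terms gives h(u) = 2u^2 + 5u - 1.
Check: h(8) = 167. ✓

h(u) = 2u^2 + 5u - 1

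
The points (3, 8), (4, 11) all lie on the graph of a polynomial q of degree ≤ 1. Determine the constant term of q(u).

-1

Write q(u) = au + b. Substituting each data point gives a linear system:
  3a + b = 8
  4a + b = 11
Solving the system yields a = 3, b = -1.
So q(u) = 3u - 1.
The constant term is -1.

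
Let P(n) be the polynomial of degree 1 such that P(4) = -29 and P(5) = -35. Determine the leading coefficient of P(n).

-6

Write P(n) = an + b. Substituting each data point gives a linear system:
  4a + b = -29
  5a + b = -35
Solving the system yields a = -6, b = -5.
So P(n) = -6n - 5.
The leading coefficient is -6.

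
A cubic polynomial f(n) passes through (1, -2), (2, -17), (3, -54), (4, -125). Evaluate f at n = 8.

Using the Lagrange interpolation formula with nodes 1, 2, 3, 4:
  L_0(n) = (n - 2)(n - 3)(n - 4) / -6
  L_1(n) = (n - 1)(n - 3)(n - 4) / 2
  L_2(n) = (n - 1)(n - 2)(n - 4) / -2
  L_3(n) = (n - 1)(n - 2)(n - 3) / 6
Then f(n) = -2·L_0(n) - 17·L_1(n) - 54·L_2(n) - 125·L_3(n).
Expanding and collecting terms gives f(n) = -2n³ + n² - 4n + 3.
Evaluating at n = 8: f(8) = -989.

-989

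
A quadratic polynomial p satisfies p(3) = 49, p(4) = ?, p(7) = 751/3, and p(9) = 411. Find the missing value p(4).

253/3

The 3 known points determine the degree-2 polynomial uniquely.
Write p(t) = at^2 + bt + c. Substituting each data point gives a linear system:
  9a + 3b + c = 49
  49a + 7b + c = 751/3
  81a + 9b + c = 411
Solving the system yields a = 5, b = 1/3, c = 3.
So p(t) = 5t² + (1/3)t + 3.
Then p(4) = 253/3.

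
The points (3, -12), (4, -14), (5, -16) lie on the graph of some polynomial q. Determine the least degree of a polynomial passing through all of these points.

1

Forward differences of the values at u = 3, 4, 5:
  q  : -12  -14  -16
  Δ  : -2  -2
  Δ^2: 0
The first differences are constant (-2) and nonzero, while all higher differences vanish, so the minimal degree is 1.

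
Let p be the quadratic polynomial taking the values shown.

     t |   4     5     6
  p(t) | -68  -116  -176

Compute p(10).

-536

Forward differences of the values at t = 4, 5, 6:
  p  : -68  -116  -176
  Δ  : -48  -60
  Δ^2: -12
The second differences are constant, confirming degree 2.
Interpolating (Newton forward form) and evaluating at t = 10 gives p(10) = -536.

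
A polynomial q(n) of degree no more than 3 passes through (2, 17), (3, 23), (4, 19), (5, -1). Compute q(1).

7

Forward differences of the values at n = 2, 3, 4, 5:
  q  : 17  23  19  -1
  Δ  : 6  -4  -20
  Δ^2: -10  -16
  Δ^3: -6
The third differences are constant, confirming degree 3.
Interpolating (Newton forward form) and evaluating at n = 1 gives q(1) = 7.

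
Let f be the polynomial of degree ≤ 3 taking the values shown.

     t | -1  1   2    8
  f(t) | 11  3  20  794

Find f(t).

Write f(t) = at^3 + bt^2 + ct + d. Substituting each data point gives a linear system:
  -a + b - c + d = 11
  a + b + c + d = 3
  8a + 4b + 2c + d = 20
  512a + 64b + 8c + d = 794
Solving the system yields a = 1, b = 5, c = -5, d = 2.
So f(t) = t³ + 5t² - 5t + 2.
Check: f(1) = 3. ✓

f(t) = t^3 + 5t^2 - 5t + 2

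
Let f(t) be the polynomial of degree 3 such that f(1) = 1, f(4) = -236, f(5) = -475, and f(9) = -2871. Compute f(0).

0

Write f(t) = at^3 + bt^2 + ct + d. Substituting each data point gives a linear system:
  a + b + c + d = 1
  64a + 16b + 4c + d = -236
  125a + 25b + 5c + d = -475
  729a + 81b + 9c + d = -2871
Solving the system yields a = -4, b = 0, c = 5, d = 0.
So f(t) = -4t^3 + 5t.
Then f(0) = 0.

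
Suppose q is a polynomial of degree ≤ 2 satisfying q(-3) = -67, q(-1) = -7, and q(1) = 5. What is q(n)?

q(n) = -6n^2 + 6n + 5

Write q(n) = an^2 + bn + c. Substituting each data point gives a linear system:
  9a - 3b + c = -67
  a - b + c = -7
  a + b + c = 5
Solving the system yields a = -6, b = 6, c = 5.
So q(n) = -6n² + 6n + 5.
Check: q(-3) = -67. ✓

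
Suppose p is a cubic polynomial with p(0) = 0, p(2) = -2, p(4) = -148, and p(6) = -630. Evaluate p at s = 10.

Using the Lagrange interpolation formula with nodes 0, 2, 4, 6:
  L_0(s) = (s - 2)(s - 4)(s - 6) / -48
  L_1(s) = s(s - 4)(s - 6) / 16
  L_2(s) = s(s - 2)(s - 6) / -16
  L_3(s) = s(s - 2)(s - 4) / 48
Then p(s) = 0·L_0(s) - 2·L_1(s) - 148·L_2(s) - 630·L_3(s).
Expanding and collecting terms gives p(s) = -4s³ + 6s² + 3s.
Evaluating at s = 10: p(10) = -3370.

-3370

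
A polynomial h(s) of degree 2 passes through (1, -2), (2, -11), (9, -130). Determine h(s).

Write h(s) = as^2 + bs + c. Substituting each data point gives a linear system:
  a + b + c = -2
  4a + 2b + c = -11
  81a + 9b + c = -130
Solving the system yields a = -1, b = -6, c = 5.
So h(s) = -s^2 - 6s + 5.
Check: h(9) = -130. ✓

h(s) = -s^2 - 6s + 5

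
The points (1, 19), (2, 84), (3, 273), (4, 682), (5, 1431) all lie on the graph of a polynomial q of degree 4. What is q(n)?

q(n) = n^4 + 6n^3 + n^2 + 5n + 6

Write q(n) = an^4 + bn^3 + cn^2 + dn + e. Substituting each data point gives a linear system:
  a + b + c + d + e = 19
  16a + 8b + 4c + 2d + e = 84
  81a + 27b + 9c + 3d + e = 273
  256a + 64b + 16c + 4d + e = 682
  625a + 125b + 25c + 5d + e = 1431
Solving the system yields a = 1, b = 6, c = 1, d = 5, e = 6.
So q(n) = n⁴ + 6n³ + n² + 5n + 6.
Check: q(2) = 84. ✓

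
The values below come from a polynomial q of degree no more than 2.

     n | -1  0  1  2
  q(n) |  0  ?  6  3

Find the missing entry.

The 3 known points determine the degree-2 polynomial uniquely.
Write q(n) = an^2 + bn + c. Substituting each data point gives a linear system:
  a - b + c = 0
  a + b + c = 6
  4a + 2b + c = 3
Solving the system yields a = -2, b = 3, c = 5.
So q(n) = -2n^2 + 3n + 5.
Then q(0) = 5.

5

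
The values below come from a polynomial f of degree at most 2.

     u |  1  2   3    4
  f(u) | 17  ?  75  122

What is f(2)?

40

The 3 known points determine the degree-2 polynomial uniquely.
Write f(u) = au^2 + bu + c. Substituting each data point gives a linear system:
  a + b + c = 17
  9a + 3b + c = 75
  16a + 4b + c = 122
Solving the system yields a = 6, b = 5, c = 6.
So f(u) = 6u^2 + 5u + 6.
Then f(2) = 40.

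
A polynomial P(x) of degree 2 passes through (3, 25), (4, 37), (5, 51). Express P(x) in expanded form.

Write P(x) = ax^2 + bx + c. Substituting each data point gives a linear system:
  9a + 3b + c = 25
  16a + 4b + c = 37
  25a + 5b + c = 51
Solving the system yields a = 1, b = 5, c = 1.
So P(x) = x² + 5x + 1.
Check: P(4) = 37. ✓

P(x) = x^2 + 5x + 1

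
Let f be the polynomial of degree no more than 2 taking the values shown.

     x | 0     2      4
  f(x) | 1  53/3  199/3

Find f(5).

Using the Lagrange interpolation formula with nodes 0, 2, 4:
  L_0(x) = (x - 2)(x - 4) / 8
  L_1(x) = x(x - 4) / -4
  L_2(x) = x(x - 2) / 8
Then f(x) = 1·L_0(x) + 53/3·L_1(x) + 199/3·L_2(x).
Expanding and collecting terms gives f(x) = 4x² + (1/3)x + 1.
Evaluating at x = 5: f(5) = 308/3.

308/3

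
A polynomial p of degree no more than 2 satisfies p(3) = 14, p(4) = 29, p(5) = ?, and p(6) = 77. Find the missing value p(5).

50

The 3 known points determine the degree-2 polynomial uniquely.
Write p(t) = at^2 + bt + c. Substituting each data point gives a linear system:
  9a + 3b + c = 14
  16a + 4b + c = 29
  36a + 6b + c = 77
Solving the system yields a = 3, b = -6, c = 5.
So p(t) = 3t^2 - 6t + 5.
Then p(5) = 50.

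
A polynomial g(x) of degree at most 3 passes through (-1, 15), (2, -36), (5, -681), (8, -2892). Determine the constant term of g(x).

Write g(x) = ax^3 + bx^2 + cx + d. Substituting each data point gives a linear system:
  -a + b - c + d = 15
  8a + 4b + 2c + d = -36
  125a + 25b + 5c + d = -681
  512a + 64b + 8c + d = -2892
Solving the system yields a = -6, b = 3, c = -2, d = 4.
So g(x) = -6x^3 + 3x^2 - 2x + 4.
The constant term is 4.

4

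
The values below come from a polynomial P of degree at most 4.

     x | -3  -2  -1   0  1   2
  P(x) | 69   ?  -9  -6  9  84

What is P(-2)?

0

On equispaced nodes a degree-4 polynomial has vanishing fifth forward difference, so
  - P(-3) + 5·P(-2) - 10·P(-1) + 10·P(0) - 5·P(1) + P(2) = 0.
Substituting the known values and solving for P(-2):
  5·P(-2) = 0
  P(-2) = 0.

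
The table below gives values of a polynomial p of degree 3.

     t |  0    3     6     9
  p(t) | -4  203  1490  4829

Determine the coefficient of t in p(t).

Write p(t) = at^3 + bt^2 + ct + d. Substituting each data point gives a linear system:
  d = -4
  27a + 9b + 3c + d = 203
  216a + 36b + 6c + d = 1490
  729a + 81b + 9c + d = 4829
Solving the system yields a = 6, b = 6, c = -3, d = -4.
So p(t) = 6t^3 + 6t^2 - 3t - 4.
The coefficient of t is -3.

-3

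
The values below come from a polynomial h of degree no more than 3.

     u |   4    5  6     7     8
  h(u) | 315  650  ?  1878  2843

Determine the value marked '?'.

1159

On equispaced nodes a degree-3 polynomial has vanishing fourth forward difference, so
  h(4) - 4·h(5) + 6·h(6) - 4·h(7) + h(8) = 0.
Substituting the known values and solving for h(6):
  6·h(6) = 6954
  h(6) = 1159.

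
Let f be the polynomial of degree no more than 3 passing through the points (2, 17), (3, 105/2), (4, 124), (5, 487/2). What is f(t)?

Write f(t) = at^3 + bt^2 + ct + d. Substituting each data point gives a linear system:
  8a + 4b + 2c + d = 17
  27a + 9b + 3c + d = 105/2
  64a + 16b + 4c + d = 124
  125a + 25b + 5c + d = 487/2
Solving the system yields a = 2, b = 0, c = -5/2, d = 6.
So f(t) = 2t³ - (5/2)t + 6.
Check: f(5) = 487/2. ✓

f(t) = 2t^3 - (5/2)t + 6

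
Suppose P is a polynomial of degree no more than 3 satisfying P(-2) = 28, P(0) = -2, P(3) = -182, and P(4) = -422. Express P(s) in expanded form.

Using the Lagrange interpolation formula with nodes -2, 0, 3, 4:
  L_0(s) = s(s - 3)(s - 4) / -60
  L_1(s) = (s + 2)(s - 3)(s - 4) / 24
  L_2(s) = (s + 2)s(s - 4) / -15
  L_3(s) = (s + 2)s(s - 3) / 24
Then P(s) = 28·L_0(s) - 2·L_1(s) - 182·L_2(s) - 422·L_3(s).
Expanding and collecting terms gives P(s) = -6s^3 - 3s^2 + 3s - 2.
Check: P(0) = -2. ✓

P(s) = -6s^3 - 3s^2 + 3s - 2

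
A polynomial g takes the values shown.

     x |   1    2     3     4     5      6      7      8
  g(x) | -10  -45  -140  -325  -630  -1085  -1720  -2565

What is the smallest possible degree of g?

Forward differences of the values at x = 1, 2, 3, 4, 5, 6, 7, 8:
  g  : -10  -45  -140  -325  -630  -1085  -1720  -2565
  Δ  : -35  -95  -185  -305  -455  -635  -845
  Δ^2: -60  -90  -120  -150  -180  -210
  Δ^3: -30  -30  -30  -30  -30
  Δ^4: 0  0  0  0
  Δ^5: 0  0  0
  Δ^6: 0  0
  Δ^7: 0
The third differences are constant (-30) and nonzero, while all higher differences vanish, so the minimal degree is 3.

3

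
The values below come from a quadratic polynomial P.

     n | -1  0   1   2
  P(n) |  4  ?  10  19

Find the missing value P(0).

On equispaced nodes a degree-2 polynomial has vanishing third forward difference, so
  - P(-1) + 3·P(0) - 3·P(1) + P(2) = 0.
Substituting the known values and solving for P(0):
  3·P(0) = 15
  P(0) = 5.

5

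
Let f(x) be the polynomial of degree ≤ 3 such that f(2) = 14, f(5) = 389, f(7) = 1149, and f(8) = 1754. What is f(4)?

Using the Lagrange interpolation formula with nodes 2, 5, 7, 8:
  L_0(x) = (x - 5)(x - 7)(x - 8) / -90
  L_1(x) = (x - 2)(x - 7)(x - 8) / 18
  L_2(x) = (x - 2)(x - 5)(x - 8) / -10
  L_3(x) = (x - 2)(x - 5)(x - 7) / 18
Then f(x) = 14·L_0(x) + 389·L_1(x) + 1149·L_2(x) + 1754·L_3(x).
Expanding and collecting terms gives f(x) = 4x^3 - 5x^2 + 4x - 6.
Evaluating at x = 4: f(4) = 186.

186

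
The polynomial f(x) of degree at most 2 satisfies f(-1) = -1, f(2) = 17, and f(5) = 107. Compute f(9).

339

Using the Lagrange interpolation formula with nodes -1, 2, 5:
  L_0(x) = (x - 2)(x - 5) / 18
  L_1(x) = (x + 1)(x - 5) / -9
  L_2(x) = (x + 1)(x - 2) / 18
Then f(x) = -1·L_0(x) + 17·L_1(x) + 107·L_2(x).
Expanding and collecting terms gives f(x) = 4x^2 + 2x - 3.
Evaluating at x = 9: f(9) = 339.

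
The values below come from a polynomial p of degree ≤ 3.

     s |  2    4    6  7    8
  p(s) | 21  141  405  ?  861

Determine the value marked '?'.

The 4 known points determine the degree-3 polynomial uniquely.
Write p(s) = as^3 + bs^2 + cs + d. Substituting each data point gives a linear system:
  8a + 4b + 2c + d = 21
  64a + 16b + 4c + d = 141
  216a + 36b + 6c + d = 405
  512a + 64b + 8c + d = 861
Solving the system yields a = 1, b = 6, c = -4, d = -3.
So p(s) = s³ + 6s² - 4s - 3.
Then p(7) = 606.

606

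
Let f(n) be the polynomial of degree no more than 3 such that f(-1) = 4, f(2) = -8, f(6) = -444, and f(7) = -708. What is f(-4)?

106

Write f(n) = an^3 + bn^2 + cn + d. Substituting each data point gives a linear system:
  -a + b - c + d = 4
  8a + 4b + 2c + d = -8
  216a + 36b + 6c + d = -444
  343a + 49b + 7c + d = -708
Solving the system yields a = -2, b = -1, c = 3, d = 6.
So f(n) = -2n^3 - n^2 + 3n + 6.
Then f(-4) = 106.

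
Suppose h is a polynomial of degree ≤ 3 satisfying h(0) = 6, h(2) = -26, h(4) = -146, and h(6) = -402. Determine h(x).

Using the Lagrange interpolation formula with nodes 0, 2, 4, 6:
  L_0(x) = (x - 2)(x - 4)(x - 6) / -48
  L_1(x) = x(x - 4)(x - 6) / 16
  L_2(x) = x(x - 2)(x - 6) / -16
  L_3(x) = x(x - 2)(x - 4) / 48
Then h(x) = 6·L_0(x) - 26·L_1(x) - 146·L_2(x) - 402·L_3(x).
Expanding and collecting terms gives h(x) = -x^3 - 5x^2 - 2x + 6.
Check: h(6) = -402. ✓

h(x) = -x^3 - 5x^2 - 2x + 6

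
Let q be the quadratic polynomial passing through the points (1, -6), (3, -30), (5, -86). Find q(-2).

-30

Write q(s) = as^2 + bs + c. Substituting each data point gives a linear system:
  a + b + c = -6
  9a + 3b + c = -30
  25a + 5b + c = -86
Solving the system yields a = -4, b = 4, c = -6.
So q(s) = -4s^2 + 4s - 6.
Then q(-2) = -30.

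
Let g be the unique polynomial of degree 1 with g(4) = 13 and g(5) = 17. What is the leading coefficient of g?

4

Write g(n) = an + b. Substituting each data point gives a linear system:
  4a + b = 13
  5a + b = 17
Solving the system yields a = 4, b = -3.
So g(n) = 4n - 3.
The leading coefficient is 4.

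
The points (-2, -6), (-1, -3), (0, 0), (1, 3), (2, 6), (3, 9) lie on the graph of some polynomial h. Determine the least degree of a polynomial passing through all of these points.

Forward differences of the values at n = -2, -1, 0, 1, 2, 3:
  h  : -6  -3  0  3  6  9
  Δ  : 3  3  3  3  3
  Δ^2: 0  0  0  0
  Δ^3: 0  0  0
  Δ^4: 0  0
  Δ^5: 0
The first differences are constant (3) and nonzero, while all higher differences vanish, so the minimal degree is 1.

1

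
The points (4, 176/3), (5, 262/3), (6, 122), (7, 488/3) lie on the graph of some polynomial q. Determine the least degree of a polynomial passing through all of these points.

Forward differences of the values at u = 4, 5, 6, 7:
  q  : 176/3  262/3  122  488/3
  Δ  : 86/3  104/3  122/3
  Δ^2: 6  6
  Δ^3: 0
The second differences are constant (6) and nonzero, while all higher differences vanish, so the minimal degree is 2.

2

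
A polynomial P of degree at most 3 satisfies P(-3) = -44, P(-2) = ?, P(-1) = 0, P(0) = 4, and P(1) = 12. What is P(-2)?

The 4 known points determine the degree-3 polynomial uniquely.
Write P(n) = an^3 + bn^2 + cn + d. Substituting each data point gives a linear system:
  -27a + 9b - 3c + d = -44
  -a + b - c + d = 0
  d = 4
  a + b + c + d = 12
Solving the system yields a = 2, b = 2, c = 4, d = 4.
So P(n) = 2n^3 + 2n^2 + 4n + 4.
Then P(-2) = -12.

-12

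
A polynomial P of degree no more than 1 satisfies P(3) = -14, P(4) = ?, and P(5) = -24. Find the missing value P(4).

-19

The 2 known points determine the degree-1 polynomial uniquely.
Write P(s) = as + b. Substituting each data point gives a linear system:
  3a + b = -14
  5a + b = -24
Solving the system yields a = -5, b = 1.
So P(s) = -5s + 1.
Then P(4) = -19.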